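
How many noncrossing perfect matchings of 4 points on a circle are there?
C_2 = 2

These noncrossing handshakes are counted by the Catalan number C_n = (1/(n + 1)) · C(2n, n). For n = 2: C_2 = (1/3) · C(4, 2) = 6/3 = 2.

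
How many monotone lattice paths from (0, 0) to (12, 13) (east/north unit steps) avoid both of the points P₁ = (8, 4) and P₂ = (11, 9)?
Number of paths = 4145175

Inclusion–exclusion. Total paths: C(25, 12) = 5200300. Through P₁: C(12, 8)·C(13, 4) = 353925. Through P₂: C(20, 11)·C(5, 1) = 839800. Since P₁ is strictly southwest of P₂, a monotone path through both must visit P₁ then P₂; paths through both = C(12, 8)·C(8, 3)·C(5, 1) = 138600. Avoid both = 5200300 − 353925 − 839800 + 138600 = 4145175.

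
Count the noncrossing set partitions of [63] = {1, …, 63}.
C_63 = 94295850558771979787935384946380125

These noncrossing partitions are counted by the Catalan number C_n = (1/(n + 1)) · C(2n, n). For n = 63: C_63 = (1/64) · C(126, 63) = 6034934435761406706427864636568328000/64 = 94295850558771979787935384946380125.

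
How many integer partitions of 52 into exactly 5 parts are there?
p(52, 5 parts) = 3034

Partitions of n into exactly k parts are in bijection with partitions of n − k into at most k parts (subtract 1 from each part). So p(52, exactly 5) = p(47, parts ≤ 5). Computing via the recurrence p(m, j) = p(m, j−1) + p(m−j, j) gives 3034.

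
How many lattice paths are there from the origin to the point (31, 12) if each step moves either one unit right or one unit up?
Number of paths = 15338678264

A monotone lattice path from (0, 0) to (31, 12) consists of 31 east steps and 12 north steps in some order, so it is determined by which 31 of the 43 steps are east. The count is C(43, 31) = 15338678264.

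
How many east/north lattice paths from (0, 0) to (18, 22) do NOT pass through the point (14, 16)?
Number of paths = 82841500050

Total paths from (0, 0) to (18, 22): C(40, 18) = 113380261800. Paths through (14, 16): (paths (0, 0) → (14, 16)) × (paths (14, 16) → (18, 22)) = C(30, 14) · C(10, 4) = 145422675 · 210 = 30538761750. Avoidance count = 113380261800 − 30538761750 = 82841500050.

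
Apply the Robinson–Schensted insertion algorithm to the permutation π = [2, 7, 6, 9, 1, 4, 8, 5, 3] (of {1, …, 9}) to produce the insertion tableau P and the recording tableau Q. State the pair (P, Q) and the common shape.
P = [1, 3, 5] / [2, 4, 8] / [6, 9] / [7];  Q = [1, 2, 4] / [3, 6, 7] / [5, 8] / [9];  common shape = (3, 3, 2, 1)

Row-insert the values π_1, π_2, … into P one at a time, bumping the leftmost entry strictly greater than the inserted value down to the next row. The recording tableau Q records, in position (i, j), the step at which that cell was added to P.
  Insert 2 (step 1): P = [2];  Q = [1]
  Insert 7 (step 2): P = [2, 7];  Q = [1, 2]
  Insert 6 (step 3): P = [2, 6] / [7];  Q = [1, 2] / [3]
  Insert 9 (step 4): P = [2, 6, 9] / [7];  Q = [1, 2, 4] / [3]
  Insert 1 (step 5): P = [1, 6, 9] / [2] / [7];  Q = [1, 2, 4] / [3] / [5]
  Insert 4 (step 6): P = [1, 4, 9] / [2, 6] / [7];  Q = [1, 2, 4] / [3, 6] / [5]
  Insert 8 (step 7): P = [1, 4, 8] / [2, 6, 9] / [7];  Q = [1, 2, 4] / [3, 6, 7] / [5]
  Insert 5 (step 8): P = [1, 4, 5] / [2, 6, 8] / [7, 9];  Q = [1, 2, 4] / [3, 6, 7] / [5, 8]
  Insert 3 (step 9): P = [1, 3, 5] / [2, 4, 8] / [6, 9] / [7];  Q = [1, 2, 4] / [3, 6, 7] / [5, 8] / [9]
Final shape: (3, 3, 2, 1).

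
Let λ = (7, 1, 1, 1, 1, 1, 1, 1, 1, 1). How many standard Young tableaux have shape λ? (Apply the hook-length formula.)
# SYT of shape (7, 1, 1, 1, 1, 1, 1, 1, 1, 1) = 5005

Hook-length formula: f^λ = n! / Π hook(c), product over all cells c of the Young diagram. For λ = (7, 1, 1, 1, 1, 1, 1, 1, 1, 1), n = 16 boxes. Hook lengths by row (left-to-right, top-to-bottom): [16, 6, 5, 4, 3, 2, 1]; [9]; [8]; [7]; [6]; [5]; [4]; [3]; [2]; [1]. Product of hooks = 4180377600. So f^λ = 16! / 4180377600 = 20922789888000 / 4180377600 = 5005.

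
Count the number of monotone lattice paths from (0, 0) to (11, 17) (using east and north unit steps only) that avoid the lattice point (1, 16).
Number of paths = 21473993

Total paths from (0, 0) to (11, 17): C(28, 11) = 21474180. Paths through (1, 16): (paths (0, 0) → (1, 16)) × (paths (1, 16) → (11, 17)) = C(17, 1) · C(11, 10) = 17 · 11 = 187. Avoidance count = 21474180 − 187 = 21473993.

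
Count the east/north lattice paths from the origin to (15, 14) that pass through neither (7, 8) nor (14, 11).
Number of paths = 43493655

Inclusion–exclusion. Total paths: C(29, 15) = 77558760. Through P₁: C(15, 7)·C(14, 8) = 19324305. Through P₂: C(25, 14)·C(4, 1) = 17829600. Since P₁ is strictly southwest of P₂, a monotone path through both must visit P₁ then P₂; paths through both = C(15, 7)·C(10, 7)·C(4, 1) = 3088800. Avoid both = 77558760 − 19324305 − 17829600 + 3088800 = 43493655.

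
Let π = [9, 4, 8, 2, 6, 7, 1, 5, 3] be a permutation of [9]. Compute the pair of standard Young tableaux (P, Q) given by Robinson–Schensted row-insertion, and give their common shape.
P = [1, 3, 7] / [2, 5] / [4, 6] / [8] / [9];  Q = [1, 3, 6] / [2, 5] / [4, 8] / [7] / [9];  common shape = (3, 2, 2, 1, 1)

Row-insert the values π_1, π_2, … into P one at a time, bumping the leftmost entry strictly greater than the inserted value down to the next row. The recording tableau Q records, in position (i, j), the step at which that cell was added to P.
  Insert 9 (step 1): P = [9];  Q = [1]
  Insert 4 (step 2): P = [4] / [9];  Q = [1] / [2]
  Insert 8 (step 3): P = [4, 8] / [9];  Q = [1, 3] / [2]
  Insert 2 (step 4): P = [2, 8] / [4] / [9];  Q = [1, 3] / [2] / [4]
  Insert 6 (step 5): P = [2, 6] / [4, 8] / [9];  Q = [1, 3] / [2, 5] / [4]
  Insert 7 (step 6): P = [2, 6, 7] / [4, 8] / [9];  Q = [1, 3, 6] / [2, 5] / [4]
  Insert 1 (step 7): P = [1, 6, 7] / [2, 8] / [4] / [9];  Q = [1, 3, 6] / [2, 5] / [4] / [7]
  Insert 5 (step 8): P = [1, 5, 7] / [2, 6] / [4, 8] / [9];  Q = [1, 3, 6] / [2, 5] / [4, 8] / [7]
  Insert 3 (step 9): P = [1, 3, 7] / [2, 5] / [4, 6] / [8] / [9];  Q = [1, 3, 6] / [2, 5] / [4, 8] / [7] / [9]
Final shape: (3, 2, 2, 1, 1).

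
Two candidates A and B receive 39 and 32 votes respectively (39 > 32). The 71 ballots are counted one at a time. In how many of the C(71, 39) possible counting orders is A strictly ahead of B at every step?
Strict-lead orderings = 15622345984153409270

Total orderings of the 71 votes with 39 for A: C(71, 39) = 158455223553556008310. By the Bertrand ballot formula (Cycle Lemma / reflection principle), the number of orderings in which A is strictly ahead of B throughout is (p − q)/(p + q) · C(p + q, p) = (39 − 32)/(39 + 32) · 158455223553556008310 = 15622345984153409270.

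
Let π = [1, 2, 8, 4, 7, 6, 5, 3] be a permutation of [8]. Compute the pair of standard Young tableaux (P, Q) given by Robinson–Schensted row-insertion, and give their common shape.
P = [1, 2, 3, 5] / [4] / [6] / [7] / [8];  Q = [1, 2, 3, 5] / [4] / [6] / [7] / [8];  common shape = (4, 1, 1, 1, 1)

Row-insert the values π_1, π_2, … into P one at a time, bumping the leftmost entry strictly greater than the inserted value down to the next row. The recording tableau Q records, in position (i, j), the step at which that cell was added to P.
  Insert 1 (step 1): P = [1];  Q = [1]
  Insert 2 (step 2): P = [1, 2];  Q = [1, 2]
  Insert 8 (step 3): P = [1, 2, 8];  Q = [1, 2, 3]
  Insert 4 (step 4): P = [1, 2, 4] / [8];  Q = [1, 2, 3] / [4]
  Insert 7 (step 5): P = [1, 2, 4, 7] / [8];  Q = [1, 2, 3, 5] / [4]
  Insert 6 (step 6): P = [1, 2, 4, 6] / [7] / [8];  Q = [1, 2, 3, 5] / [4] / [6]
  Insert 5 (step 7): P = [1, 2, 4, 5] / [6] / [7] / [8];  Q = [1, 2, 3, 5] / [4] / [6] / [7]
  Insert 3 (step 8): P = [1, 2, 3, 5] / [4] / [6] / [7] / [8];  Q = [1, 2, 3, 5] / [4] / [6] / [7] / [8]
Final shape: (4, 1, 1, 1, 1).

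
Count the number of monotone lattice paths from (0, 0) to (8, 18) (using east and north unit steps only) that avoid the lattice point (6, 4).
Number of paths = 1537075

Total paths from (0, 0) to (8, 18): C(26, 8) = 1562275. Paths through (6, 4): (paths (0, 0) → (6, 4)) × (paths (6, 4) → (8, 18)) = C(10, 6) · C(16, 2) = 210 · 120 = 25200. Avoidance count = 1562275 − 25200 = 1537075.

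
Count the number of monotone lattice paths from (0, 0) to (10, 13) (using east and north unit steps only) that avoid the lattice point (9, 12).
Number of paths = 556206

Total paths from (0, 0) to (10, 13): C(23, 10) = 1144066. Paths through (9, 12): (paths (0, 0) → (9, 12)) × (paths (9, 12) → (10, 13)) = C(21, 9) · C(2, 1) = 293930 · 2 = 587860. Avoidance count = 1144066 − 587860 = 556206.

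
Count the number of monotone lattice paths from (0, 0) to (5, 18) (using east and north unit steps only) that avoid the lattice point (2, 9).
Number of paths = 21549

Total paths from (0, 0) to (5, 18): C(23, 5) = 33649. Paths through (2, 9): (paths (0, 0) → (2, 9)) × (paths (2, 9) → (5, 18)) = C(11, 2) · C(12, 3) = 55 · 220 = 12100. Avoidance count = 33649 − 12100 = 21549.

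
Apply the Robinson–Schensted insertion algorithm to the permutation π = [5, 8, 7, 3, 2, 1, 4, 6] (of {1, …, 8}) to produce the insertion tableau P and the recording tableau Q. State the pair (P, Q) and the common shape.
P = [1, 4, 6] / [2, 7] / [3] / [5] / [8];  Q = [1, 2, 8] / [3, 7] / [4] / [5] / [6];  common shape = (3, 2, 1, 1, 1)

Row-insert the values π_1, π_2, … into P one at a time, bumping the leftmost entry strictly greater than the inserted value down to the next row. The recording tableau Q records, in position (i, j), the step at which that cell was added to P.
  Insert 5 (step 1): P = [5];  Q = [1]
  Insert 8 (step 2): P = [5, 8];  Q = [1, 2]
  Insert 7 (step 3): P = [5, 7] / [8];  Q = [1, 2] / [3]
  Insert 3 (step 4): P = [3, 7] / [5] / [8];  Q = [1, 2] / [3] / [4]
  Insert 2 (step 5): P = [2, 7] / [3] / [5] / [8];  Q = [1, 2] / [3] / [4] / [5]
  Insert 1 (step 6): P = [1, 7] / [2] / [3] / [5] / [8];  Q = [1, 2] / [3] / [4] / [5] / [6]
  Insert 4 (step 7): P = [1, 4] / [2, 7] / [3] / [5] / [8];  Q = [1, 2] / [3, 7] / [4] / [5] / [6]
  Insert 6 (step 8): P = [1, 4, 6] / [2, 7] / [3] / [5] / [8];  Q = [1, 2, 8] / [3, 7] / [4] / [5] / [6]
Final shape: (3, 2, 1, 1, 1).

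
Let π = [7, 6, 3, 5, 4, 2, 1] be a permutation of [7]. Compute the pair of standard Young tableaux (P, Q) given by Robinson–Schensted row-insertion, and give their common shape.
P = [1, 4] / [2] / [3] / [5] / [6] / [7];  Q = [1, 4] / [2] / [3] / [5] / [6] / [7];  common shape = (2, 1, 1, 1, 1, 1)

Row-insert the values π_1, π_2, … into P one at a time, bumping the leftmost entry strictly greater than the inserted value down to the next row. The recording tableau Q records, in position (i, j), the step at which that cell was added to P.
  Insert 7 (step 1): P = [7];  Q = [1]
  Insert 6 (step 2): P = [6] / [7];  Q = [1] / [2]
  Insert 3 (step 3): P = [3] / [6] / [7];  Q = [1] / [2] / [3]
  Insert 5 (step 4): P = [3, 5] / [6] / [7];  Q = [1, 4] / [2] / [3]
  Insert 4 (step 5): P = [3, 4] / [5] / [6] / [7];  Q = [1, 4] / [2] / [3] / [5]
  Insert 2 (step 6): P = [2, 4] / [3] / [5] / [6] / [7];  Q = [1, 4] / [2] / [3] / [5] / [6]
  Insert 1 (step 7): P = [1, 4] / [2] / [3] / [5] / [6] / [7];  Q = [1, 4] / [2] / [3] / [5] / [6] / [7]
Final shape: (2, 1, 1, 1, 1, 1).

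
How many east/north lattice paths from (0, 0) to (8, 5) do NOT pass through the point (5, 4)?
Number of paths = 783

Total paths from (0, 0) to (8, 5): C(13, 8) = 1287. Paths through (5, 4): (paths (0, 0) → (5, 4)) × (paths (5, 4) → (8, 5)) = C(9, 5) · C(4, 3) = 126 · 4 = 504. Avoidance count = 1287 − 504 = 783.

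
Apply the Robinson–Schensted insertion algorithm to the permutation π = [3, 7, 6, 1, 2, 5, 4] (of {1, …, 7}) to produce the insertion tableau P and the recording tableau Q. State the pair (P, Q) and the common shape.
P = [1, 2, 4] / [3, 5] / [6] / [7];  Q = [1, 2, 6] / [3, 5] / [4] / [7];  common shape = (3, 2, 1, 1)

Row-insert the values π_1, π_2, … into P one at a time, bumping the leftmost entry strictly greater than the inserted value down to the next row. The recording tableau Q records, in position (i, j), the step at which that cell was added to P.
  Insert 3 (step 1): P = [3];  Q = [1]
  Insert 7 (step 2): P = [3, 7];  Q = [1, 2]
  Insert 6 (step 3): P = [3, 6] / [7];  Q = [1, 2] / [3]
  Insert 1 (step 4): P = [1, 6] / [3] / [7];  Q = [1, 2] / [3] / [4]
  Insert 2 (step 5): P = [1, 2] / [3, 6] / [7];  Q = [1, 2] / [3, 5] / [4]
  Insert 5 (step 6): P = [1, 2, 5] / [3, 6] / [7];  Q = [1, 2, 6] / [3, 5] / [4]
  Insert 4 (step 7): P = [1, 2, 4] / [3, 5] / [6] / [7];  Q = [1, 2, 6] / [3, 5] / [4] / [7]
Final shape: (3, 2, 1, 1).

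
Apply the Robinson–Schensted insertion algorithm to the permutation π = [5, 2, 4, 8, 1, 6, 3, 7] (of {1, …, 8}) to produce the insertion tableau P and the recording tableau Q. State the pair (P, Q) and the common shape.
P = [1, 3, 6, 7] / [2, 4] / [5, 8];  Q = [1, 3, 4, 8] / [2, 6] / [5, 7];  common shape = (4, 2, 2)

Row-insert the values π_1, π_2, … into P one at a time, bumping the leftmost entry strictly greater than the inserted value down to the next row. The recording tableau Q records, in position (i, j), the step at which that cell was added to P.
  Insert 5 (step 1): P = [5];  Q = [1]
  Insert 2 (step 2): P = [2] / [5];  Q = [1] / [2]
  Insert 4 (step 3): P = [2, 4] / [5];  Q = [1, 3] / [2]
  Insert 8 (step 4): P = [2, 4, 8] / [5];  Q = [1, 3, 4] / [2]
  Insert 1 (step 5): P = [1, 4, 8] / [2] / [5];  Q = [1, 3, 4] / [2] / [5]
  Insert 6 (step 6): P = [1, 4, 6] / [2, 8] / [5];  Q = [1, 3, 4] / [2, 6] / [5]
  Insert 3 (step 7): P = [1, 3, 6] / [2, 4] / [5, 8];  Q = [1, 3, 4] / [2, 6] / [5, 7]
  Insert 7 (step 8): P = [1, 3, 6, 7] / [2, 4] / [5, 8];  Q = [1, 3, 4, 8] / [2, 6] / [5, 7]
Final shape: (4, 2, 2).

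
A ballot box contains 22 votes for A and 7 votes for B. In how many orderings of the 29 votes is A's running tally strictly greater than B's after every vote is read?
Strict-lead orderings = 807300

Total orderings of the 29 votes with 22 for A: C(29, 22) = 1560780. By the Bertrand ballot formula (Cycle Lemma / reflection principle), the number of orderings in which A is strictly ahead of B throughout is (p − q)/(p + q) · C(p + q, p) = (22 − 7)/(22 + 7) · 1560780 = 807300.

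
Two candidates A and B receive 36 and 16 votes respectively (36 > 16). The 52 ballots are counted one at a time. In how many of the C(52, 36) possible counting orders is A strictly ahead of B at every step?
Strict-lead orderings = 3985844039275

Total orderings of the 52 votes with 36 for A: C(52, 36) = 10363194502115. By the Bertrand ballot formula (Cycle Lemma / reflection principle), the number of orderings in which A is strictly ahead of B throughout is (p − q)/(p + q) · C(p + q, p) = (36 − 16)/(36 + 16) · 10363194502115 = 3985844039275.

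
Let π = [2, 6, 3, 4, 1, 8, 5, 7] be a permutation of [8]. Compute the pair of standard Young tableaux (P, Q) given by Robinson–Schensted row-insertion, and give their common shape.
P = [1, 3, 4, 5, 7] / [2, 8] / [6];  Q = [1, 2, 4, 6, 8] / [3, 7] / [5];  common shape = (5, 2, 1)

Row-insert the values π_1, π_2, … into P one at a time, bumping the leftmost entry strictly greater than the inserted value down to the next row. The recording tableau Q records, in position (i, j), the step at which that cell was added to P.
  Insert 2 (step 1): P = [2];  Q = [1]
  Insert 6 (step 2): P = [2, 6];  Q = [1, 2]
  Insert 3 (step 3): P = [2, 3] / [6];  Q = [1, 2] / [3]
  Insert 4 (step 4): P = [2, 3, 4] / [6];  Q = [1, 2, 4] / [3]
  Insert 1 (step 5): P = [1, 3, 4] / [2] / [6];  Q = [1, 2, 4] / [3] / [5]
  Insert 8 (step 6): P = [1, 3, 4, 8] / [2] / [6];  Q = [1, 2, 4, 6] / [3] / [5]
  Insert 5 (step 7): P = [1, 3, 4, 5] / [2, 8] / [6];  Q = [1, 2, 4, 6] / [3, 7] / [5]
  Insert 7 (step 8): P = [1, 3, 4, 5, 7] / [2, 8] / [6];  Q = [1, 2, 4, 6, 8] / [3, 7] / [5]
Final shape: (5, 2, 1).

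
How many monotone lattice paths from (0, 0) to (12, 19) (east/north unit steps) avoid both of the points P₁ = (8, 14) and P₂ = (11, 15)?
Number of paths = 68594105

Inclusion–exclusion. Total paths: C(31, 12) = 141120525. Through P₁: C(22, 8)·C(9, 4) = 40291020. Through P₂: C(26, 11)·C(5, 1) = 38630800. Since P₁ is strictly southwest of P₂, a monotone path through both must visit P₁ then P₂; paths through both = C(22, 8)·C(4, 3)·C(5, 1) = 6395400. Avoid both = 141120525 − 40291020 − 38630800 + 6395400 = 68594105.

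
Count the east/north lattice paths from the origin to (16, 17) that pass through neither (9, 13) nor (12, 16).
Number of paths = 900287735

Inclusion–exclusion. Total paths: C(33, 16) = 1166803110. Through P₁: C(22, 9)·C(11, 7) = 164148600. Through P₂: C(28, 12)·C(5, 4) = 152108775. Since P₁ is strictly southwest of P₂, a monotone path through both must visit P₁ then P₂; paths through both = C(22, 9)·C(6, 3)·C(5, 4) = 49742000. Avoid both = 1166803110 − 164148600 − 152108775 + 49742000 = 900287735.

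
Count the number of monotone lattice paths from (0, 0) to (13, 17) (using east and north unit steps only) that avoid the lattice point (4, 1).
Number of paths = 109544975

Total paths from (0, 0) to (13, 17): C(30, 13) = 119759850. Paths through (4, 1): (paths (0, 0) → (4, 1)) × (paths (4, 1) → (13, 17)) = C(5, 4) · C(25, 9) = 5 · 2042975 = 10214875. Avoidance count = 119759850 − 10214875 = 109544975.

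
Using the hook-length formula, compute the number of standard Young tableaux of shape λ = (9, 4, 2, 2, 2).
# SYT of shape (9, 4, 2, 2, 2) = 9593100

Hook-length formula: f^λ = n! / Π hook(c), product over all cells c of the Young diagram. For λ = (9, 4, 2, 2, 2), n = 19 boxes. Hook lengths by row (left-to-right, top-to-bottom): [13, 12, 8, 7, 5, 4, 3, 2, 1]; [7, 6, 2, 1]; [4, 3]; [3, 2]; [2, 1]. Product of hooks = 12680478720. So f^λ = 19! / 12680478720 = 121645100408832000 / 12680478720 = 9593100.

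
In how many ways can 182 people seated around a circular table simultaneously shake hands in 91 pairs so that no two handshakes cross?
C_91 = 3935312233584004685417853572763349509774031680023800

These noncrossing handshakes are counted by the Catalan number C_n = (1/(n + 1)) · C(2n, n). For n = 91: C_91 = (1/92) · C(182, 91) = 362048725489728431058442528694228154899210914562189600/92 = 3935312233584004685417853572763349509774031680023800.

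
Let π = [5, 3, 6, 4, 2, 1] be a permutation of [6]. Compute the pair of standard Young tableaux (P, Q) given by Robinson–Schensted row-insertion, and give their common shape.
P = [1, 4] / [2, 6] / [3] / [5];  Q = [1, 3] / [2, 4] / [5] / [6];  common shape = (2, 2, 1, 1)

Row-insert the values π_1, π_2, … into P one at a time, bumping the leftmost entry strictly greater than the inserted value down to the next row. The recording tableau Q records, in position (i, j), the step at which that cell was added to P.
  Insert 5 (step 1): P = [5];  Q = [1]
  Insert 3 (step 2): P = [3] / [5];  Q = [1] / [2]
  Insert 6 (step 3): P = [3, 6] / [5];  Q = [1, 3] / [2]
  Insert 4 (step 4): P = [3, 4] / [5, 6];  Q = [1, 3] / [2, 4]
  Insert 2 (step 5): P = [2, 4] / [3, 6] / [5];  Q = [1, 3] / [2, 4] / [5]
  Insert 1 (step 6): P = [1, 4] / [2, 6] / [3] / [5];  Q = [1, 3] / [2, 4] / [5] / [6]
Final shape: (2, 2, 1, 1).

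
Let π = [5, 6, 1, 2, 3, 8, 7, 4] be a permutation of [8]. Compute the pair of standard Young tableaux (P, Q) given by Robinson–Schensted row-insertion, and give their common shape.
P = [1, 2, 3, 4] / [5, 6, 7] / [8];  Q = [1, 2, 5, 6] / [3, 4, 7] / [8];  common shape = (4, 3, 1)

Row-insert the values π_1, π_2, … into P one at a time, bumping the leftmost entry strictly greater than the inserted value down to the next row. The recording tableau Q records, in position (i, j), the step at which that cell was added to P.
  Insert 5 (step 1): P = [5];  Q = [1]
  Insert 6 (step 2): P = [5, 6];  Q = [1, 2]
  Insert 1 (step 3): P = [1, 6] / [5];  Q = [1, 2] / [3]
  Insert 2 (step 4): P = [1, 2] / [5, 6];  Q = [1, 2] / [3, 4]
  Insert 3 (step 5): P = [1, 2, 3] / [5, 6];  Q = [1, 2, 5] / [3, 4]
  Insert 8 (step 6): P = [1, 2, 3, 8] / [5, 6];  Q = [1, 2, 5, 6] / [3, 4]
  Insert 7 (step 7): P = [1, 2, 3, 7] / [5, 6, 8];  Q = [1, 2, 5, 6] / [3, 4, 7]
  Insert 4 (step 8): P = [1, 2, 3, 4] / [5, 6, 7] / [8];  Q = [1, 2, 5, 6] / [3, 4, 7] / [8]
Final shape: (4, 3, 1).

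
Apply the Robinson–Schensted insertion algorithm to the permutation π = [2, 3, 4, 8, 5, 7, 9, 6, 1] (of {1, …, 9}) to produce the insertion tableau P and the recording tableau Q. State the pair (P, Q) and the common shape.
P = [1, 3, 4, 5, 6, 9] / [2] / [7] / [8];  Q = [1, 2, 3, 4, 6, 7] / [5] / [8] / [9];  common shape = (6, 1, 1, 1)

Row-insert the values π_1, π_2, … into P one at a time, bumping the leftmost entry strictly greater than the inserted value down to the next row. The recording tableau Q records, in position (i, j), the step at which that cell was added to P.
  Insert 2 (step 1): P = [2];  Q = [1]
  Insert 3 (step 2): P = [2, 3];  Q = [1, 2]
  Insert 4 (step 3): P = [2, 3, 4];  Q = [1, 2, 3]
  Insert 8 (step 4): P = [2, 3, 4, 8];  Q = [1, 2, 3, 4]
  Insert 5 (step 5): P = [2, 3, 4, 5] / [8];  Q = [1, 2, 3, 4] / [5]
  Insert 7 (step 6): P = [2, 3, 4, 5, 7] / [8];  Q = [1, 2, 3, 4, 6] / [5]
  Insert 9 (step 7): P = [2, 3, 4, 5, 7, 9] / [8];  Q = [1, 2, 3, 4, 6, 7] / [5]
  Insert 6 (step 8): P = [2, 3, 4, 5, 6, 9] / [7] / [8];  Q = [1, 2, 3, 4, 6, 7] / [5] / [8]
  Insert 1 (step 9): P = [1, 3, 4, 5, 6, 9] / [2] / [7] / [8];  Q = [1, 2, 3, 4, 6, 7] / [5] / [8] / [9]
Final shape: (6, 1, 1, 1).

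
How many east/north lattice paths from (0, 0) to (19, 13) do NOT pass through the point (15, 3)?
Number of paths = 346556784

Total paths from (0, 0) to (19, 13): C(32, 19) = 347373600. Paths through (15, 3): (paths (0, 0) → (15, 3)) × (paths (15, 3) → (19, 13)) = C(18, 15) · C(14, 4) = 816 · 1001 = 816816. Avoidance count = 347373600 − 816816 = 346556784.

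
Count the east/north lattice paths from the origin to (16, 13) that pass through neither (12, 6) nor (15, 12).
Number of paths = 30088827

Inclusion–exclusion. Total paths: C(29, 16) = 67863915. Through P₁: C(18, 12)·C(11, 4) = 6126120. Through P₂: C(27, 15)·C(2, 1) = 34767720. Since P₁ is strictly southwest of P₂, a monotone path through both must visit P₁ then P₂; paths through both = C(18, 12)·C(9, 3)·C(2, 1) = 3118752. Avoid both = 67863915 − 6126120 − 34767720 + 3118752 = 30088827.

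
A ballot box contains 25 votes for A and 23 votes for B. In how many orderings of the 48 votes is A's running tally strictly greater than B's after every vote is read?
Strict-lead orderings = 1289904147324

Total orderings of the 48 votes with 25 for A: C(48, 25) = 30957699535776. By the Bertrand ballot formula (Cycle Lemma / reflection principle), the number of orderings in which A is strictly ahead of B throughout is (p − q)/(p + q) · C(p + q, p) = (25 − 23)/(25 + 23) · 30957699535776 = 1289904147324.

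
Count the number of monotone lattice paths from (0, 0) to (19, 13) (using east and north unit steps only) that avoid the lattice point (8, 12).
Number of paths = 345861960

Total paths from (0, 0) to (19, 13): C(32, 19) = 347373600. Paths through (8, 12): (paths (0, 0) → (8, 12)) × (paths (8, 12) → (19, 13)) = C(20, 8) · C(12, 11) = 125970 · 12 = 1511640. Avoidance count = 347373600 − 1511640 = 345861960.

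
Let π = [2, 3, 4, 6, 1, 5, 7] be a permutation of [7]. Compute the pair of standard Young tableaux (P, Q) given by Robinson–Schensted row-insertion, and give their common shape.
P = [1, 3, 4, 5, 7] / [2, 6];  Q = [1, 2, 3, 4, 7] / [5, 6];  common shape = (5, 2)

Row-insert the values π_1, π_2, … into P one at a time, bumping the leftmost entry strictly greater than the inserted value down to the next row. The recording tableau Q records, in position (i, j), the step at which that cell was added to P.
  Insert 2 (step 1): P = [2];  Q = [1]
  Insert 3 (step 2): P = [2, 3];  Q = [1, 2]
  Insert 4 (step 3): P = [2, 3, 4];  Q = [1, 2, 3]
  Insert 6 (step 4): P = [2, 3, 4, 6];  Q = [1, 2, 3, 4]
  Insert 1 (step 5): P = [1, 3, 4, 6] / [2];  Q = [1, 2, 3, 4] / [5]
  Insert 5 (step 6): P = [1, 3, 4, 5] / [2, 6];  Q = [1, 2, 3, 4] / [5, 6]
  Insert 7 (step 7): P = [1, 3, 4, 5, 7] / [2, 6];  Q = [1, 2, 3, 4, 7] / [5, 6]
Final shape: (5, 2).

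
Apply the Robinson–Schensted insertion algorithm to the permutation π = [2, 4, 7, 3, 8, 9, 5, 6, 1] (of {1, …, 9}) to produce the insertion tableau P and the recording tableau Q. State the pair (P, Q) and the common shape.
P = [1, 3, 5, 6, 9] / [2, 7, 8] / [4];  Q = [1, 2, 3, 5, 6] / [4, 7, 8] / [9];  common shape = (5, 3, 1)

Row-insert the values π_1, π_2, … into P one at a time, bumping the leftmost entry strictly greater than the inserted value down to the next row. The recording tableau Q records, in position (i, j), the step at which that cell was added to P.
  Insert 2 (step 1): P = [2];  Q = [1]
  Insert 4 (step 2): P = [2, 4];  Q = [1, 2]
  Insert 7 (step 3): P = [2, 4, 7];  Q = [1, 2, 3]
  Insert 3 (step 4): P = [2, 3, 7] / [4];  Q = [1, 2, 3] / [4]
  Insert 8 (step 5): P = [2, 3, 7, 8] / [4];  Q = [1, 2, 3, 5] / [4]
  Insert 9 (step 6): P = [2, 3, 7, 8, 9] / [4];  Q = [1, 2, 3, 5, 6] / [4]
  Insert 5 (step 7): P = [2, 3, 5, 8, 9] / [4, 7];  Q = [1, 2, 3, 5, 6] / [4, 7]
  Insert 6 (step 8): P = [2, 3, 5, 6, 9] / [4, 7, 8];  Q = [1, 2, 3, 5, 6] / [4, 7, 8]
  Insert 1 (step 9): P = [1, 3, 5, 6, 9] / [2, 7, 8] / [4];  Q = [1, 2, 3, 5, 6] / [4, 7, 8] / [9]
Final shape: (5, 3, 1).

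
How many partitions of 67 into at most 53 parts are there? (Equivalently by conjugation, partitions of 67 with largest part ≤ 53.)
p(67, parts ≤ 53) = 2679316

Use the recurrence p(n, m) = p(n, m−1) + p(n−m, m): either the largest part is < m (count p(n, m−1)) or the largest part is exactly m (remove one copy of m, count p(n−m, m)). With p(0, ·) = 1 this gives p(67, parts ≤ 53) = 2679316. (By conjugating Young diagrams, this also counts partitions of 67 into at most 53 parts.)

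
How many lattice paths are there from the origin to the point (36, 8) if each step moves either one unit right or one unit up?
Number of paths = 177232627

A monotone lattice path from (0, 0) to (36, 8) consists of 36 east steps and 8 north steps in some order, so it is determined by which 36 of the 44 steps are east. The count is C(44, 36) = 177232627.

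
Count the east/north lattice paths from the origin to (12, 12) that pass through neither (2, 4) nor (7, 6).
Number of paths = 1400524

Inclusion–exclusion. Total paths: C(24, 12) = 2704156. Through P₁: C(6, 2)·C(18, 10) = 656370. Through P₂: C(13, 7)·C(11, 5) = 792792. Since P₁ is strictly southwest of P₂, a monotone path through both must visit P₁ then P₂; paths through both = C(6, 2)·C(7, 5)·C(11, 5) = 145530. Avoid both = 2704156 − 656370 − 792792 + 145530 = 1400524.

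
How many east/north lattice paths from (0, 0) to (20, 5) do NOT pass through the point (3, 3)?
Number of paths = 49710

Total paths from (0, 0) to (20, 5): C(25, 20) = 53130. Paths through (3, 3): (paths (0, 0) → (3, 3)) × (paths (3, 3) → (20, 5)) = C(6, 3) · C(19, 17) = 20 · 171 = 3420. Avoidance count = 53130 − 3420 = 49710.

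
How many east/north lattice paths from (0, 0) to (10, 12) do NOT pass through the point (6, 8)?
Number of paths = 436436

Total paths from (0, 0) to (10, 12): C(22, 10) = 646646. Paths through (6, 8): (paths (0, 0) → (6, 8)) × (paths (6, 8) → (10, 12)) = C(14, 6) · C(8, 4) = 3003 · 70 = 210210. Avoidance count = 646646 − 210210 = 436436.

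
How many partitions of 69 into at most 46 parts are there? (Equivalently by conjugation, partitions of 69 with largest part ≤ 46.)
p(69, parts ≤ 46) = 3549837

Use the recurrence p(n, m) = p(n, m−1) + p(n−m, m): either the largest part is < m (count p(n, m−1)) or the largest part is exactly m (remove one copy of m, count p(n−m, m)). With p(0, ·) = 1 this gives p(69, parts ≤ 46) = 3549837. (By conjugating Young diagrams, this also counts partitions of 69 into at most 46 parts.)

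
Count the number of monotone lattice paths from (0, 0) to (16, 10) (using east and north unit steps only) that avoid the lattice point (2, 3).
Number of paths = 4148935

Total paths from (0, 0) to (16, 10): C(26, 16) = 5311735. Paths through (2, 3): (paths (0, 0) → (2, 3)) × (paths (2, 3) → (16, 10)) = C(5, 2) · C(21, 14) = 10 · 116280 = 1162800. Avoidance count = 5311735 − 1162800 = 4148935.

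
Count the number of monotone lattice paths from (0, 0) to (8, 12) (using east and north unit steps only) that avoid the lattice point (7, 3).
Number of paths = 124770

Total paths from (0, 0) to (8, 12): C(20, 8) = 125970. Paths through (7, 3): (paths (0, 0) → (7, 3)) × (paths (7, 3) → (8, 12)) = C(10, 7) · C(10, 1) = 120 · 10 = 1200. Avoidance count = 125970 − 1200 = 124770.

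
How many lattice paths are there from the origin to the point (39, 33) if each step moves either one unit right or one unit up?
Number of paths = 345720487753213109040

A monotone lattice path from (0, 0) to (39, 33) consists of 39 east steps and 33 north steps in some order, so it is determined by which 39 of the 72 steps are east. The count is C(72, 39) = 345720487753213109040.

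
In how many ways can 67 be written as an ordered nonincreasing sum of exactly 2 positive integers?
p(67, 2 parts) = 33

Partitions of n into exactly k parts are in bijection with partitions of n − k into at most k parts (subtract 1 from each part). So p(67, exactly 2) = p(65, parts ≤ 2). Computing via the recurrence p(m, j) = p(m, j−1) + p(m−j, j) gives 33.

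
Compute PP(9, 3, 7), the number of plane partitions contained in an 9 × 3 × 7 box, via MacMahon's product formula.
PP(9, 3, 7) = 24584605760

Evaluate the triple product over i = 1..9, j = 1..3, k = 1..7. The factors are (2/1) · (3/2) · (4/3) · (5/4) · (6/5) · (7/6) · (8/7) · (3/2) · … (189 factors total). The numerators and denominators telescope so the product is an integer; carrying out the multiplication exactly gives PP(9, 3, 7) = 24584605760.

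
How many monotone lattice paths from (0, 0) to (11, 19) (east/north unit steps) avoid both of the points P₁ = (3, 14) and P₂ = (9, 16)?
Number of paths = 33512790

Inclusion–exclusion. Total paths: C(30, 11) = 54627300. Through P₁: C(17, 3)·C(13, 8) = 875160. Through P₂: C(25, 9)·C(5, 2) = 20429750. Since P₁ is strictly southwest of P₂, a monotone path through both must visit P₁ then P₂; paths through both = C(17, 3)·C(8, 6)·C(5, 2) = 190400. Avoid both = 54627300 − 875160 − 20429750 + 190400 = 33512790.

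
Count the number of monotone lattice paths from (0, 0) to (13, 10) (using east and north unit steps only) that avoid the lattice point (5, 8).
Number of paths = 1086151

Total paths from (0, 0) to (13, 10): C(23, 13) = 1144066. Paths through (5, 8): (paths (0, 0) → (5, 8)) × (paths (5, 8) → (13, 10)) = C(13, 5) · C(10, 8) = 1287 · 45 = 57915. Avoidance count = 1144066 − 57915 = 1086151.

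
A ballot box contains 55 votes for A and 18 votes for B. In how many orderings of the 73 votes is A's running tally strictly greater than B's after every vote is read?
Strict-lead orderings = 27872496751392496

Total orderings of the 73 votes with 55 for A: C(73, 55) = 54991682779774384. By the Bertrand ballot formula (Cycle Lemma / reflection principle), the number of orderings in which A is strictly ahead of B throughout is (p − q)/(p + q) · C(p + q, p) = (55 − 18)/(55 + 18) · 54991682779774384 = 27872496751392496.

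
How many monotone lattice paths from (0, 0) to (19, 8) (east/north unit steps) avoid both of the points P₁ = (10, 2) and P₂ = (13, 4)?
Number of paths = 1528545

Inclusion–exclusion. Total paths: C(27, 19) = 2220075. Through P₁: C(12, 10)·C(15, 9) = 330330. Through P₂: C(17, 13)·C(10, 6) = 499800. Since P₁ is strictly southwest of P₂, a monotone path through both must visit P₁ then P₂; paths through both = C(12, 10)·C(5, 3)·C(10, 6) = 138600. Avoid both = 2220075 − 330330 − 499800 + 138600 = 1528545.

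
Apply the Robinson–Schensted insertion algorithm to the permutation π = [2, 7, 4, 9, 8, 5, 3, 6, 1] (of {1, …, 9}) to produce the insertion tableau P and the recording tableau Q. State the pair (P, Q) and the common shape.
P = [1, 3, 5, 6] / [2, 8] / [4] / [7] / [9];  Q = [1, 2, 4, 8] / [3, 5] / [6] / [7] / [9];  common shape = (4, 2, 1, 1, 1)

Row-insert the values π_1, π_2, … into P one at a time, bumping the leftmost entry strictly greater than the inserted value down to the next row. The recording tableau Q records, in position (i, j), the step at which that cell was added to P.
  Insert 2 (step 1): P = [2];  Q = [1]
  Insert 7 (step 2): P = [2, 7];  Q = [1, 2]
  Insert 4 (step 3): P = [2, 4] / [7];  Q = [1, 2] / [3]
  Insert 9 (step 4): P = [2, 4, 9] / [7];  Q = [1, 2, 4] / [3]
  Insert 8 (step 5): P = [2, 4, 8] / [7, 9];  Q = [1, 2, 4] / [3, 5]
  Insert 5 (step 6): P = [2, 4, 5] / [7, 8] / [9];  Q = [1, 2, 4] / [3, 5] / [6]
  Insert 3 (step 7): P = [2, 3, 5] / [4, 8] / [7] / [9];  Q = [1, 2, 4] / [3, 5] / [6] / [7]
  Insert 6 (step 8): P = [2, 3, 5, 6] / [4, 8] / [7] / [9];  Q = [1, 2, 4, 8] / [3, 5] / [6] / [7]
  Insert 1 (step 9): P = [1, 3, 5, 6] / [2, 8] / [4] / [7] / [9];  Q = [1, 2, 4, 8] / [3, 5] / [6] / [7] / [9]
Final shape: (4, 2, 1, 1, 1).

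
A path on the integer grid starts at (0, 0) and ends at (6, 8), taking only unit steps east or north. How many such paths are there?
Number of paths = 3003

A monotone lattice path from (0, 0) to (6, 8) consists of 6 east steps and 8 north steps in some order, so it is determined by which 6 of the 14 steps are east. The count is C(14, 6) = 3003.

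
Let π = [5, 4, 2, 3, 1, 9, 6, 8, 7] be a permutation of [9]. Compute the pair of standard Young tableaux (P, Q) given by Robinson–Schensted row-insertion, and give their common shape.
P = [1, 3, 6, 7] / [2, 8] / [4, 9] / [5];  Q = [1, 4, 6, 8] / [2, 7] / [3, 9] / [5];  common shape = (4, 2, 2, 1)

Row-insert the values π_1, π_2, … into P one at a time, bumping the leftmost entry strictly greater than the inserted value down to the next row. The recording tableau Q records, in position (i, j), the step at which that cell was added to P.
  Insert 5 (step 1): P = [5];  Q = [1]
  Insert 4 (step 2): P = [4] / [5];  Q = [1] / [2]
  Insert 2 (step 3): P = [2] / [4] / [5];  Q = [1] / [2] / [3]
  Insert 3 (step 4): P = [2, 3] / [4] / [5];  Q = [1, 4] / [2] / [3]
  Insert 1 (step 5): P = [1, 3] / [2] / [4] / [5];  Q = [1, 4] / [2] / [3] / [5]
  Insert 9 (step 6): P = [1, 3, 9] / [2] / [4] / [5];  Q = [1, 4, 6] / [2] / [3] / [5]
  Insert 6 (step 7): P = [1, 3, 6] / [2, 9] / [4] / [5];  Q = [1, 4, 6] / [2, 7] / [3] / [5]
  Insert 8 (step 8): P = [1, 3, 6, 8] / [2, 9] / [4] / [5];  Q = [1, 4, 6, 8] / [2, 7] / [3] / [5]
  Insert 7 (step 9): P = [1, 3, 6, 7] / [2, 8] / [4, 9] / [5];  Q = [1, 4, 6, 8] / [2, 7] / [3, 9] / [5]
Final shape: (4, 2, 2, 1).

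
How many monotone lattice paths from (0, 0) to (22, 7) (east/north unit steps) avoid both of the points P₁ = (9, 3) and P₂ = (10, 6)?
Number of paths = 944516

Inclusion–exclusion. Total paths: C(29, 22) = 1560780. Through P₁: C(12, 9)·C(17, 13) = 523600. Through P₂: C(16, 10)·C(13, 12) = 104104. Since P₁ is strictly southwest of P₂, a monotone path through both must visit P₁ then P₂; paths through both = C(12, 9)·C(4, 1)·C(13, 12) = 11440. Avoid both = 1560780 − 523600 − 104104 + 11440 = 944516.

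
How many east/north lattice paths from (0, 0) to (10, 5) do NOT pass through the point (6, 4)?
Number of paths = 1953

Total paths from (0, 0) to (10, 5): C(15, 10) = 3003. Paths through (6, 4): (paths (0, 0) → (6, 4)) × (paths (6, 4) → (10, 5)) = C(10, 6) · C(5, 4) = 210 · 5 = 1050. Avoidance count = 3003 − 1050 = 1953.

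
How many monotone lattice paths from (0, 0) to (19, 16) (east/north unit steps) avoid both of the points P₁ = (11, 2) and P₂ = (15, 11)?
Number of paths = 3068517750

Inclusion–exclusion. Total paths: C(35, 19) = 4059928950. Through P₁: C(13, 11)·C(22, 8) = 24942060. Through P₂: C(26, 15)·C(9, 4) = 973496160. Since P₁ is strictly southwest of P₂, a monotone path through both must visit P₁ then P₂; paths through both = C(13, 11)·C(13, 4)·C(9, 4) = 7027020. Avoid both = 4059928950 − 24942060 − 973496160 + 7027020 = 3068517750.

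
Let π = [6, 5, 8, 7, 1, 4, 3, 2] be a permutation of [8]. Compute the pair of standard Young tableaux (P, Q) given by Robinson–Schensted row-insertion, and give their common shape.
P = [1, 2] / [3, 7] / [4, 8] / [5] / [6];  Q = [1, 3] / [2, 4] / [5, 6] / [7] / [8];  common shape = (2, 2, 2, 1, 1)

Row-insert the values π_1, π_2, … into P one at a time, bumping the leftmost entry strictly greater than the inserted value down to the next row. The recording tableau Q records, in position (i, j), the step at which that cell was added to P.
  Insert 6 (step 1): P = [6];  Q = [1]
  Insert 5 (step 2): P = [5] / [6];  Q = [1] / [2]
  Insert 8 (step 3): P = [5, 8] / [6];  Q = [1, 3] / [2]
  Insert 7 (step 4): P = [5, 7] / [6, 8];  Q = [1, 3] / [2, 4]
  Insert 1 (step 5): P = [1, 7] / [5, 8] / [6];  Q = [1, 3] / [2, 4] / [5]
  Insert 4 (step 6): P = [1, 4] / [5, 7] / [6, 8];  Q = [1, 3] / [2, 4] / [5, 6]
  Insert 3 (step 7): P = [1, 3] / [4, 7] / [5, 8] / [6];  Q = [1, 3] / [2, 4] / [5, 6] / [7]
  Insert 2 (step 8): P = [1, 2] / [3, 7] / [4, 8] / [5] / [6];  Q = [1, 3] / [2, 4] / [5, 6] / [7] / [8]
Final shape: (2, 2, 2, 1, 1).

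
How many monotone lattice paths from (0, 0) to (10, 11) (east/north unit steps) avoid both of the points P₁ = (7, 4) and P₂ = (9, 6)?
Number of paths = 294966

Inclusion–exclusion. Total paths: C(21, 10) = 352716. Through P₁: C(11, 7)·C(10, 3) = 39600. Through P₂: C(15, 9)·C(6, 1) = 30030. Since P₁ is strictly southwest of P₂, a monotone path through both must visit P₁ then P₂; paths through both = C(11, 7)·C(4, 2)·C(6, 1) = 11880. Avoid both = 352716 − 39600 − 30030 + 11880 = 294966.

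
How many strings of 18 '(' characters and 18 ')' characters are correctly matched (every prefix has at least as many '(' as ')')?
C_18 = 477638700

These balanced parentheses are counted by the Catalan number C_n = (1/(n + 1)) · C(2n, n). For n = 18: C_18 = (1/19) · C(36, 18) = 9075135300/19 = 477638700.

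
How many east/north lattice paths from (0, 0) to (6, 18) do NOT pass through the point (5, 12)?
Number of paths = 91280

Total paths from (0, 0) to (6, 18): C(24, 6) = 134596. Paths through (5, 12): (paths (0, 0) → (5, 12)) × (paths (5, 12) → (6, 18)) = C(17, 5) · C(7, 1) = 6188 · 7 = 43316. Avoidance count = 134596 − 43316 = 91280.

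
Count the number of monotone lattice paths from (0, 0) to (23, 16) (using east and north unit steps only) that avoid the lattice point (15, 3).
Number of paths = 37545213150

Total paths from (0, 0) to (23, 16): C(39, 23) = 37711260990. Paths through (15, 3): (paths (0, 0) → (15, 3)) × (paths (15, 3) → (23, 16)) = C(18, 15) · C(21, 8) = 816 · 203490 = 166047840. Avoidance count = 37711260990 − 166047840 = 37545213150.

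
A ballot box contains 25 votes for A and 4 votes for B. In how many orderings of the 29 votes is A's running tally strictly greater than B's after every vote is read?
Strict-lead orderings = 17199

Total orderings of the 29 votes with 25 for A: C(29, 25) = 23751. By the Bertrand ballot formula (Cycle Lemma / reflection principle), the number of orderings in which A is strictly ahead of B throughout is (p − q)/(p + q) · C(p + q, p) = (25 − 4)/(25 + 4) · 23751 = 17199.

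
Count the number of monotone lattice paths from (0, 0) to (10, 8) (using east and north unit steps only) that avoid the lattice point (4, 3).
Number of paths = 27588

Total paths from (0, 0) to (10, 8): C(18, 10) = 43758. Paths through (4, 3): (paths (0, 0) → (4, 3)) × (paths (4, 3) → (10, 8)) = C(7, 4) · C(11, 6) = 35 · 462 = 16170. Avoidance count = 43758 − 16170 = 27588.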